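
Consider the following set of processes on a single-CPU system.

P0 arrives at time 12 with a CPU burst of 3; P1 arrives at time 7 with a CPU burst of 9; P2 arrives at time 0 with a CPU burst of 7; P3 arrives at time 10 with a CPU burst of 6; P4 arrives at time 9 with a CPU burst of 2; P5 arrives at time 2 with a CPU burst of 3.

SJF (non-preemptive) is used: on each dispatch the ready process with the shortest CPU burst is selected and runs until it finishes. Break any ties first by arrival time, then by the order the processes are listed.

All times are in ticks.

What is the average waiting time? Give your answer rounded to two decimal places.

Timeline: | P2 0-7 | P5 7-10 | P4 10-12 | P0 12-15 | P3 15-21 | P1 21-30 |
Completion: P0=15  P1=30  P2=7  P3=21  P4=12  P5=10
Waiting times: P0=0, P1=14, P2=0, P3=5, P4=1, P5=5
Average waiting = (0+14+0+5+1+5) / 6 = 25/6 = 4.17

4.17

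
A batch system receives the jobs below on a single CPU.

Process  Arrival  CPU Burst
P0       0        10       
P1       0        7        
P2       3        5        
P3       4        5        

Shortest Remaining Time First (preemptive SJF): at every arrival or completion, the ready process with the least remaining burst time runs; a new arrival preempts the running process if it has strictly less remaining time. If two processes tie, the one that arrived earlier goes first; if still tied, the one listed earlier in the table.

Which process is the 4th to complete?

P0

Schedule: | P1 0-7 | P2 7-12 | P3 12-17 | P0 17-27 |
Completion: P0=27  P1=7  P2=12  P3=17
Turnaround (C−A): P0=27  P1=7  P2=9  P3=13
Finish order: P1 → P2 → P3 → P0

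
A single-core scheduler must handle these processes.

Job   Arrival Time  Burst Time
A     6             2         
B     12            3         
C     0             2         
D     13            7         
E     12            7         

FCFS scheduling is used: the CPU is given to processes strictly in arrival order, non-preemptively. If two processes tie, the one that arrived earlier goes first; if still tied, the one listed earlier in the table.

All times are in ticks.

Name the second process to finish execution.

Timeline: | C 0-2 | idle 2-6 | A 6-8 | idle 8-12 | B 12-15 | E 15-22 | D 22-29 |
Completion: A=8  B=15  C=2  D=29  E=22
Finish order: C → A → B → E → D

A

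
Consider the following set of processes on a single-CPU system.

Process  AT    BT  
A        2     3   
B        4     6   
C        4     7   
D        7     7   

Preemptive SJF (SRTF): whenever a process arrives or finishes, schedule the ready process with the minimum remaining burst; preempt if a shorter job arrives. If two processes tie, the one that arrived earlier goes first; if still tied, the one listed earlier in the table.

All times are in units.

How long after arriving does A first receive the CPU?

Timeline: | idle 0-2 | A 2-5 | B 5-11 | C 11-18 | D 18-25 |
Completion: A=5  B=11  C=18  D=25
Response(A) = first start − arrival = 2 − 2 = 0

0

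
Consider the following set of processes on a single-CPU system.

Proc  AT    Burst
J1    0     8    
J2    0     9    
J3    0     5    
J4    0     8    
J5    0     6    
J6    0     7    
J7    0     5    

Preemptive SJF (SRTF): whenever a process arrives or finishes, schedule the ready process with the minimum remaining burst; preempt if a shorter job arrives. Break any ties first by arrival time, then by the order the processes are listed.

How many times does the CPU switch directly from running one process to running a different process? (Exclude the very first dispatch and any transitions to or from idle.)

Timeline: | J3 0-5 | J7 5-10 | J5 10-16 | J6 16-23 | J1 23-31 | J4 31-39 | J2 39-48 |
Completion: J1=31  J2=48  J3=5  J4=39  J5=16  J6=23  J7=10

6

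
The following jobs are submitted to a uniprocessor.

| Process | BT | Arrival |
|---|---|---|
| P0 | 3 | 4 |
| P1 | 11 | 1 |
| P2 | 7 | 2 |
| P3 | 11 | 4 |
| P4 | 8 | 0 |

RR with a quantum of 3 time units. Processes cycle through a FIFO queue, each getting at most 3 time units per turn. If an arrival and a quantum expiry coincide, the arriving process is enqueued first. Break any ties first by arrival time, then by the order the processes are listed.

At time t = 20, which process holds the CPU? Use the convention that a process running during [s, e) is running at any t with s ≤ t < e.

Timeline: | P4 0-3 | P1 3-6 | P2 6-9 | P4 9-12 | P0 12-15 | P3 15-18 | P1 18-21 | P2 21-24 | P4 24-26 | P3 26-29 | P1 29-32 | P2 32-33 | P3 33-36 | P1 36-38 | P3 38-40 |
Completion: P0=15  P1=38  P2=33  P3=40  P4=26
Turnaround (C−A): P0=11  P1=37  P2=31  P3=36  P4=26

P1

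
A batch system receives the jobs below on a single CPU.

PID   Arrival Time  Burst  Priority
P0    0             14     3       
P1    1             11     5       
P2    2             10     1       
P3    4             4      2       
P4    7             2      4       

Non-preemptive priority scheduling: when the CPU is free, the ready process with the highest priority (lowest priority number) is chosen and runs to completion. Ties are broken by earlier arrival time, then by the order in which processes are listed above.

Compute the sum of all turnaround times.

123

Timeline: | P0 0-14 | P2 14-24 | P3 24-28 | P4 28-30 | P1 30-41 |
Completion: P0=14  P1=41  P2=24  P3=28  P4=30
Turnaround (C−A): P0=14  P1=40  P2=22  P3=24  P4=23
Turnaround = completion − arrival: P0=14, P1=40, P2=22, P3=24, P4=23
Total turnaround = 14 + 40 + 22 + 24 + 23 = 123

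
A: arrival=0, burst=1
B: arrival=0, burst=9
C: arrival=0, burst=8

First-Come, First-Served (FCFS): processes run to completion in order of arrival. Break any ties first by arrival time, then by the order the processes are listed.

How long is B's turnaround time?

Timeline: | A 0-1 | B 1-10 | C 10-18 |
Completion: A=1  B=10  C=18
Turnaround (C−A): A=1  B=10  C=18
Turnaround(B) = completion − arrival = 10 − 0 = 10

10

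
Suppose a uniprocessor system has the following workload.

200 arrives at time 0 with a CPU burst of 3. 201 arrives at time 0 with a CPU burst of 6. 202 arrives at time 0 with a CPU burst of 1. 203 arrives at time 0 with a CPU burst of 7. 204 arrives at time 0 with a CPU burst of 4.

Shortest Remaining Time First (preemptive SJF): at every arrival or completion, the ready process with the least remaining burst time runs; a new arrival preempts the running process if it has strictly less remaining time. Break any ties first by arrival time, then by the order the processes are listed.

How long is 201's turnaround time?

14

Timeline: | 202 0-1 | 200 1-4 | 204 4-8 | 201 8-14 | 203 14-21 |
Completion: 200=4  201=14  202=1  203=21  204=8
Turnaround(201) = completion − arrival = 14 − 0 = 14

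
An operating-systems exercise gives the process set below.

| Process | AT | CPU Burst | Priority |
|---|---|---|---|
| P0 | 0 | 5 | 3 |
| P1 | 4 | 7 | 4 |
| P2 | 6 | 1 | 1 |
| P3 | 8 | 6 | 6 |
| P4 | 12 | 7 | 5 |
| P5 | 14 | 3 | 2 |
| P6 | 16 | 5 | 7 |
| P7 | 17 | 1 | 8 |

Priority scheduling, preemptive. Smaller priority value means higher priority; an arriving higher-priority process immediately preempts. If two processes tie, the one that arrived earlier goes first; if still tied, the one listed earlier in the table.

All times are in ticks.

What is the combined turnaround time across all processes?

86

Schedule: | P0 0-5 | P1 5-6 | P2 6-7 | P1 7-13 | P4 13-14 | P5 14-17 | P4 17-23 | P3 23-29 | P6 29-34 | P7 34-35 |
Completion: P0=5  P1=13  P2=7  P3=29  P4=23  P5=17  P6=34  P7=35
Turnaround (C−A): P0=5  P1=9  P2=1  P3=21  P4=11  P5=3  P6=18  P7=18
Turnaround = completion − arrival: P0=5, P1=9, P2=1, P3=21, P4=11, P5=3, P6=18, P7=18
Total turnaround = 5 + 9 + 1 + 21 + 11 + 3 + 18 + 18 = 86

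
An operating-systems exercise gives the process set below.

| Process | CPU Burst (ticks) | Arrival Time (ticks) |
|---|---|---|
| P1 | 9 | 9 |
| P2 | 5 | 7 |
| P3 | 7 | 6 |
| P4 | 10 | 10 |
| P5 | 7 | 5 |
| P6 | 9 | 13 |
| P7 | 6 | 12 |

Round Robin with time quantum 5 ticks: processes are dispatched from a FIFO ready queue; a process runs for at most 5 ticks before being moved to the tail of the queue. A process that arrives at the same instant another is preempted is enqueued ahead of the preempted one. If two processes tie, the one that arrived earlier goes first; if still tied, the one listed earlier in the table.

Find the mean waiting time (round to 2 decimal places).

Gantt: | idle 0-5 | P5 5-10 | P3 10-15 | P2 15-20 | P1 20-25 | P4 25-30 | P5 30-32 | P7 32-37 | P6 37-42 | P3 42-44 | P1 44-48 | P4 48-53 | P7 53-54 | P6 54-58 |
Completion: P1=48  P2=20  P3=44  P4=53  P5=32  P6=58  P7=54
Turnaround (C−A): P1=39  P2=13  P3=38  P4=43  P5=27  P6=45  P7=42
Waiting times: P1=30, P2=8, P3=31, P4=33, P5=20, P6=36, P7=36
Average waiting = (30+8+31+33+20+36+36) / 7 = 194/7 = 27.71

27.71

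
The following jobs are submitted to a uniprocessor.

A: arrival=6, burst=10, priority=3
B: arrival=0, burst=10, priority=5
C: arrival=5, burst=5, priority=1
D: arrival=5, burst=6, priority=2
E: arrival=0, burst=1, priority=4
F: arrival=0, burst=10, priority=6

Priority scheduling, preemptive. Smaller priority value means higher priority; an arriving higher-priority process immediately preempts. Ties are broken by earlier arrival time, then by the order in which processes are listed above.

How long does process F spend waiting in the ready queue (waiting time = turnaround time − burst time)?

32

Schedule: | E 0-1 | B 1-5 | C 5-10 | D 10-16 | A 16-26 | B 26-32 | F 32-42 |
Completion: A=26  B=32  C=10  D=16  E=1  F=42
Waiting(F) = turnaround − burst = 42 − 10 = 32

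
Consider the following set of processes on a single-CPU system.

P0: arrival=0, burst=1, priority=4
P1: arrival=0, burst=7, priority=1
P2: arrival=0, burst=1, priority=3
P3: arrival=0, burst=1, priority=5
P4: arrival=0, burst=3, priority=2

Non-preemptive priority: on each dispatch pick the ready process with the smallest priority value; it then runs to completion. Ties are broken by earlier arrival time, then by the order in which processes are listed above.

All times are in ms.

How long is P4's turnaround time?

Schedule: | P1 0-7 | P4 7-10 | P2 10-11 | P0 11-12 | P3 12-13 |
Completion: P0=12  P1=7  P2=11  P3=13  P4=10
Turnaround(P4) = completion − arrival = 10 − 0 = 10

10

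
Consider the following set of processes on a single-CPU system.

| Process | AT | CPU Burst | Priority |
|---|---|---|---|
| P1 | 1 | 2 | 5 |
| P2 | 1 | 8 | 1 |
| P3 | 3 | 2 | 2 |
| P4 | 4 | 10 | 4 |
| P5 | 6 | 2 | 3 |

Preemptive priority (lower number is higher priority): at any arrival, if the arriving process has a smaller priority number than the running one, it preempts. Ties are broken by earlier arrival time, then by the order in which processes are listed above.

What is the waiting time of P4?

Timeline: | idle 0-1 | P2 1-9 | P3 9-11 | P5 11-13 | P4 13-23 | P1 23-25 |
Completion: P1=25  P2=9  P3=11  P4=23  P5=13
Turnaround (C−A): P1=24  P2=8  P3=8  P4=19  P5=7
Waiting(P4) = turnaround − burst = 19 − 10 = 9

9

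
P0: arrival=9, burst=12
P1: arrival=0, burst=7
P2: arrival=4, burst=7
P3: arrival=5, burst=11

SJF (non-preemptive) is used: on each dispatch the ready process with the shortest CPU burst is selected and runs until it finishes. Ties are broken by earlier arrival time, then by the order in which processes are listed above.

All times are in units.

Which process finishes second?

P2

Gantt: | P1 0-7 | P2 7-14 | P3 14-25 | P0 25-37 |
Completion: P0=37  P1=7  P2=14  P3=25
Turnaround (C−A): P0=28  P1=7  P2=10  P3=20
Finish order: P1 → P2 → P3 → P0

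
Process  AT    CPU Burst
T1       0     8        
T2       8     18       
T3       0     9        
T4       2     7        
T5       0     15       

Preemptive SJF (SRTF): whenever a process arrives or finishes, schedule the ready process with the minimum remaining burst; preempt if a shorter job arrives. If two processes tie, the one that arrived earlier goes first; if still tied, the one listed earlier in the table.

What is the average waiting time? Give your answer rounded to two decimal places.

Timeline: | T1 0-8 | T4 8-15 | T3 15-24 | T5 24-39 | T2 39-57 |
Completion: T1=8  T2=57  T3=24  T4=15  T5=39
Turnaround (C−A): T1=8  T2=49  T3=24  T4=13  T5=39
Waiting times: T1=0, T2=31, T3=15, T4=6, T5=24
Average waiting = (0+31+15+6+24) / 5 = 76/5 = 15.20

15.20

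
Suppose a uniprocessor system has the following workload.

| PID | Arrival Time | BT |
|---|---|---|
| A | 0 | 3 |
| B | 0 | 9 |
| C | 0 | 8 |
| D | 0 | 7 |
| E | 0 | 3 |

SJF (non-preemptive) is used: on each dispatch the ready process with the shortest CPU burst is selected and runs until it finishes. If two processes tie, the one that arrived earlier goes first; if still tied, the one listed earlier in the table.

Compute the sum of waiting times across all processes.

Timeline: | A 0-3 | E 3-6 | D 6-13 | C 13-21 | B 21-30 |
Completion: A=3  B=30  C=21  D=13  E=6
Turnaround (C−A): A=3  B=30  C=21  D=13  E=6
Waiting = turnaround − burst: A=0, B=21, C=13, D=6, E=3
Total waiting = 0 + 21 + 13 + 6 + 3 = 43

43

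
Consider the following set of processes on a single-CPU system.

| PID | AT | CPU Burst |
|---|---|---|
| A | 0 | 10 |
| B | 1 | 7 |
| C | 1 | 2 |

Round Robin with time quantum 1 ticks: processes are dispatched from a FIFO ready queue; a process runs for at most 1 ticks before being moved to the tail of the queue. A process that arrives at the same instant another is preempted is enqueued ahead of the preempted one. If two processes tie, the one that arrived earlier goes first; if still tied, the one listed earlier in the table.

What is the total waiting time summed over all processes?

20

Timeline: | A 0-1 | B 1-2 | C 2-3 | A 3-4 | B 4-5 | C 5-6 | A 6-7 | B 7-8 | A 8-9 | B 9-10 | A 10-11 | B 11-12 | A 12-13 | B 13-14 | A 14-15 | B 15-16 | A 16-19 |
Completion: A=19  B=16  C=6
Turnaround (C−A): A=19  B=15  C=5
Waiting = turnaround − burst: A=9, B=8, C=3
Total waiting = 9 + 8 + 3 = 20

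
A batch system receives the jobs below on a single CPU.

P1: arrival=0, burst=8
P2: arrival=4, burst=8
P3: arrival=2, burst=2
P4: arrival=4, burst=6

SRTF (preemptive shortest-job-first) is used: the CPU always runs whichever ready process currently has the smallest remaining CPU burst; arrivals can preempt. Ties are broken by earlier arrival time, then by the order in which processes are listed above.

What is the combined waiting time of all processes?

20

Schedule: | P1 0-2 | P3 2-4 | P1 4-10 | P4 10-16 | P2 16-24 |
Completion: P1=10  P2=24  P3=4  P4=16
Waiting = turnaround − burst: P1=2, P2=12, P3=0, P4=6
Total waiting = 2 + 12 + 0 + 6 = 20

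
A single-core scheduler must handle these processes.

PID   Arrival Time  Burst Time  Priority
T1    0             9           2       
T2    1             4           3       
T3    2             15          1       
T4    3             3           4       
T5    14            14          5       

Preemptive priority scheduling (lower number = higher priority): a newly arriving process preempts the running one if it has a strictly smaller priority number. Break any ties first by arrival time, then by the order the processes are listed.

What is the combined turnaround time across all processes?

125

Timeline: | T1 0-2 | T3 2-17 | T1 17-24 | T2 24-28 | T4 28-31 | T5 31-45 |
Completion: T1=24  T2=28  T3=17  T4=31  T5=45
Turnaround = completion − arrival: T1=24, T2=27, T3=15, T4=28, T5=31
Total turnaround = 24 + 27 + 15 + 28 + 31 = 125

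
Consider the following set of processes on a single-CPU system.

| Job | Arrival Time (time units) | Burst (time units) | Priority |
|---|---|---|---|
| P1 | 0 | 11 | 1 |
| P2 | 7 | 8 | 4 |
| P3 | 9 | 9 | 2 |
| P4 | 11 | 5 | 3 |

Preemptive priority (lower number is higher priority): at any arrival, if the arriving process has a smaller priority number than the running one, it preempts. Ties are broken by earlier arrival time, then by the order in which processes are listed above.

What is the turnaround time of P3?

11

Timeline: | P1 0-11 | P3 11-20 | P4 20-25 | P2 25-33 |
Completion: P1=11  P2=33  P3=20  P4=25
Turnaround(P3) = completion − arrival = 20 − 9 = 11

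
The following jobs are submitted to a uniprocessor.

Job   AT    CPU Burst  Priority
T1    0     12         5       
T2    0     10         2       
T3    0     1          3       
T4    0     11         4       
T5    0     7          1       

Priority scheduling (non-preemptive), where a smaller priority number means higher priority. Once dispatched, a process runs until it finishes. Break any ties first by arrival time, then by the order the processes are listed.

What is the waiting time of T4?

18

Schedule: | T5 0-7 | T2 7-17 | T3 17-18 | T4 18-29 | T1 29-41 |
Completion: T1=41  T2=17  T3=18  T4=29  T5=7
Turnaround (C−A): T1=41  T2=17  T3=18  T4=29  T5=7
Waiting(T4) = turnaround − burst = 29 − 11 = 18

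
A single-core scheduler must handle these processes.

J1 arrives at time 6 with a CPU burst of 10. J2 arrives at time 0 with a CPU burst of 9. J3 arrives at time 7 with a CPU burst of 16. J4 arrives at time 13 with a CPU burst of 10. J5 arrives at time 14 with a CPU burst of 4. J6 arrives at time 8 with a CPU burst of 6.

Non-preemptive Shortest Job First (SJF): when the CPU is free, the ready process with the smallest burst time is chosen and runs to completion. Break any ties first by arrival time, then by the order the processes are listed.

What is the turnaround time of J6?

7

Schedule: | J2 0-9 | J6 9-15 | J5 15-19 | J1 19-29 | J4 29-39 | J3 39-55 |
Completion: J1=29  J2=9  J3=55  J4=39  J5=19  J6=15
Turnaround (C−A): J1=23  J2=9  J3=48  J4=26  J5=5  J6=7
Turnaround(J6) = completion − arrival = 15 − 8 = 7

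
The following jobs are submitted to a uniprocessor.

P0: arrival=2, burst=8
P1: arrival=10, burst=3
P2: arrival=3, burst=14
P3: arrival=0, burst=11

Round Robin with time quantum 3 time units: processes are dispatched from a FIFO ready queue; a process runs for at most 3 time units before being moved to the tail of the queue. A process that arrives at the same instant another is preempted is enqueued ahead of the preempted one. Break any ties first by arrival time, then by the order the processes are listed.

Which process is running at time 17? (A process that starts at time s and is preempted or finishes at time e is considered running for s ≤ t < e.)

Timeline: | P3 0-3 | P0 3-6 | P2 6-9 | P3 9-12 | P0 12-15 | P2 15-18 | P1 18-21 | P3 21-24 | P0 24-26 | P2 26-29 | P3 29-31 | P2 31-36 |
Completion: P0=26  P1=21  P2=36  P3=31
Turnaround (C−A): P0=24  P1=11  P2=33  P3=31

P2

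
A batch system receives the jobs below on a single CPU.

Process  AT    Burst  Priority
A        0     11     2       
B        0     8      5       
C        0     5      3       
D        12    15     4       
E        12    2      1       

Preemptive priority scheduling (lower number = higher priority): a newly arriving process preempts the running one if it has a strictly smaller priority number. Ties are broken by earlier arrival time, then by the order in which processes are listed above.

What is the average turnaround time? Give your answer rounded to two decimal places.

Timeline: | A 0-11 | C 11-12 | E 12-14 | C 14-18 | D 18-33 | B 33-41 |
Completion: A=11  B=41  C=18  D=33  E=14
Turnaround times: A=11, B=41, C=18, D=21, E=2
Average turnaround = (11+41+18+21+2) / 5 = 93/5 = 18.60

18.60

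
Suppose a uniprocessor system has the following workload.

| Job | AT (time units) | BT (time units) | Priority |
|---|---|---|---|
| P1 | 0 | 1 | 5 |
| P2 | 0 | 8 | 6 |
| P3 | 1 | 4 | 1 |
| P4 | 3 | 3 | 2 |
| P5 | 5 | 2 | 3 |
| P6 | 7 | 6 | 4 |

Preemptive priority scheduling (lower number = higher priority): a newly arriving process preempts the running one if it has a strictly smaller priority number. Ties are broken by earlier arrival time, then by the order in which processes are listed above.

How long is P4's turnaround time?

5

Schedule: | P1 0-1 | P3 1-5 | P4 5-8 | P5 8-10 | P6 10-16 | P2 16-24 |
Completion: P1=1  P2=24  P3=5  P4=8  P5=10  P6=16
Turnaround (C−A): P1=1  P2=24  P3=4  P4=5  P5=5  P6=9
Turnaround(P4) = completion − arrival = 8 − 3 = 5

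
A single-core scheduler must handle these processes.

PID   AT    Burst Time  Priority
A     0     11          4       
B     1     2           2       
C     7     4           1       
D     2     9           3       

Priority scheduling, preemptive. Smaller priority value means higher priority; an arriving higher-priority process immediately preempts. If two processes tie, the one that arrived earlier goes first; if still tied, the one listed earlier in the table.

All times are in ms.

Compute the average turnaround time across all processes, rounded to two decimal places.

11.50

Timeline: | A 0-1 | B 1-3 | D 3-7 | C 7-11 | D 11-16 | A 16-26 |
Completion: A=26  B=3  C=11  D=16
Turnaround (C−A): A=26  B=2  C=4  D=14
Turnaround times: A=26, B=2, C=4, D=14
Average turnaround = (26+2+4+14) / 4 = 46/4 = 11.50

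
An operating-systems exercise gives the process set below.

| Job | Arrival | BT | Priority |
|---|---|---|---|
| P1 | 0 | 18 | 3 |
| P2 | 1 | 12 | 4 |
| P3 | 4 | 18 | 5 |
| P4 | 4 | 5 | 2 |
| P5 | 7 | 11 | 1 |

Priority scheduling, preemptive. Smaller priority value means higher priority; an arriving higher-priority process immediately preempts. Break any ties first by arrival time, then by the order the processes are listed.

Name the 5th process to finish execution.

P3

Gantt: | P1 0-4 | P4 4-7 | P5 7-18 | P4 18-20 | P1 20-34 | P2 34-46 | P3 46-64 |
Completion: P1=34  P2=46  P3=64  P4=20  P5=18
Turnaround (C−A): P1=34  P2=45  P3=60  P4=16  P5=11
Finish order: P5 → P4 → P1 → P2 → P3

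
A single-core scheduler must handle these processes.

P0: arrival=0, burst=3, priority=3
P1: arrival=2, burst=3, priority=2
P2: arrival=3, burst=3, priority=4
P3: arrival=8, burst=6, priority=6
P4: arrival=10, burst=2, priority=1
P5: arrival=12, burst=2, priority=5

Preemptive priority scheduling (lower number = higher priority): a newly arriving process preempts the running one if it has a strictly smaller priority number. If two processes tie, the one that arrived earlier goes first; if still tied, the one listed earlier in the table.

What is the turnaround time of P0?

6

Timeline: | P0 0-2 | P1 2-5 | P0 5-6 | P2 6-9 | P3 9-10 | P4 10-12 | P5 12-14 | P3 14-19 |
Completion: P0=6  P1=5  P2=9  P3=19  P4=12  P5=14
Turnaround(P0) = completion − arrival = 6 − 0 = 6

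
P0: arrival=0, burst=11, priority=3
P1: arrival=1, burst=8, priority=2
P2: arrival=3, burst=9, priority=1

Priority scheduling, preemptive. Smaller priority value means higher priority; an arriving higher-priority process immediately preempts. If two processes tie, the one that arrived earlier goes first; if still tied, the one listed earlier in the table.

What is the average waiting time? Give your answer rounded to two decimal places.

8.67

Gantt: | P0 0-1 | P1 1-3 | P2 3-12 | P1 12-18 | P0 18-28 |
Completion: P0=28  P1=18  P2=12
Turnaround (C−A): P0=28  P1=17  P2=9
Waiting times: P0=17, P1=9, P2=0
Average waiting = (17+9+0) / 3 = 26/3 = 8.67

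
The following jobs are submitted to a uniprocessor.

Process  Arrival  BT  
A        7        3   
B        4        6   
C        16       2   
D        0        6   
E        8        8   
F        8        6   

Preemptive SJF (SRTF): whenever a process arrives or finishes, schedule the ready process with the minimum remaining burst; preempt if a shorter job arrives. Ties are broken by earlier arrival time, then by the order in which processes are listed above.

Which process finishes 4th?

C

Gantt: | D 0-6 | B 6-7 | A 7-10 | B 10-15 | F 15-16 | C 16-18 | F 18-23 | E 23-31 |
Completion: A=10  B=15  C=18  D=6  E=31  F=23
Turnaround (C−A): A=3  B=11  C=2  D=6  E=23  F=15
Finish order: D → A → B → C → F → E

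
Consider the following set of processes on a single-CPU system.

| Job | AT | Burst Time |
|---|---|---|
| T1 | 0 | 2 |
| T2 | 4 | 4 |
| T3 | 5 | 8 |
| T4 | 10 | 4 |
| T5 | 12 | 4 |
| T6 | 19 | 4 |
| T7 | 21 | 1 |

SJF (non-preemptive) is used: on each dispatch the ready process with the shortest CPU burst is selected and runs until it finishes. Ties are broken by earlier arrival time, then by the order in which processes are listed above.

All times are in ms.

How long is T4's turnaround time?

10

Timeline: | T1 0-2 | idle 2-4 | T2 4-8 | T3 8-16 | T4 16-20 | T5 20-24 | T7 24-25 | T6 25-29 |
Completion: T1=2  T2=8  T3=16  T4=20  T5=24  T6=29  T7=25
Turnaround(T4) = completion − arrival = 20 − 10 = 10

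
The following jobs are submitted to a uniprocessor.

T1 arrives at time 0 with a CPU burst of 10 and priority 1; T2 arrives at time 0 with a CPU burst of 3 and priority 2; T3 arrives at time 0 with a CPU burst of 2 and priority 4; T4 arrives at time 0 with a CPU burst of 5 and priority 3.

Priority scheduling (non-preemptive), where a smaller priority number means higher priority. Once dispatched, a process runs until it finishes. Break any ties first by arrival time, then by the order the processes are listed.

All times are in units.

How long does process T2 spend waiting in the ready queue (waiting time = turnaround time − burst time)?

10

Schedule: | T1 0-10 | T2 10-13 | T4 13-18 | T3 18-20 |
Completion: T1=10  T2=13  T3=20  T4=18
Waiting(T2) = turnaround − burst = 13 − 3 = 10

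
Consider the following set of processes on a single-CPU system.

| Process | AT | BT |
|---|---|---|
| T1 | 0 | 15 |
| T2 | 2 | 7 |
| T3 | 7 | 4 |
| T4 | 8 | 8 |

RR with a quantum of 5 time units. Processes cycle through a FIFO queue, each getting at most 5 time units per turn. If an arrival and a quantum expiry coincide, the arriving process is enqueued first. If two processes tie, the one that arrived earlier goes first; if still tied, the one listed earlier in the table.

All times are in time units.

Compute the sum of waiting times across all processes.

Timeline: | T1 0-5 | T2 5-10 | T1 10-15 | T3 15-19 | T4 19-24 | T2 24-26 | T1 26-31 | T4 31-34 |
Completion: T1=31  T2=26  T3=19  T4=34
Waiting = turnaround − burst: T1=16, T2=17, T3=8, T4=18
Total waiting = 16 + 17 + 8 + 18 = 59

59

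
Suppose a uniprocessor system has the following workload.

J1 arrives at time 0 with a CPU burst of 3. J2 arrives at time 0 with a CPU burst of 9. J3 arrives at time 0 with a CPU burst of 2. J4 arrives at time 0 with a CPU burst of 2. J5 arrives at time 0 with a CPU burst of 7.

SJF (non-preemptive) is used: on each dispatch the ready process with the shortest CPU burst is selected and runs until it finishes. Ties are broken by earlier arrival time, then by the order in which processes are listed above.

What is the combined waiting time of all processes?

Gantt: | J3 0-2 | J4 2-4 | J1 4-7 | J5 7-14 | J2 14-23 |
Completion: J1=7  J2=23  J3=2  J4=4  J5=14
Turnaround (C−A): J1=7  J2=23  J3=2  J4=4  J5=14
Waiting = turnaround − burst: J1=4, J2=14, J3=0, J4=2, J5=7
Total waiting = 4 + 14 + 0 + 2 + 7 = 27

27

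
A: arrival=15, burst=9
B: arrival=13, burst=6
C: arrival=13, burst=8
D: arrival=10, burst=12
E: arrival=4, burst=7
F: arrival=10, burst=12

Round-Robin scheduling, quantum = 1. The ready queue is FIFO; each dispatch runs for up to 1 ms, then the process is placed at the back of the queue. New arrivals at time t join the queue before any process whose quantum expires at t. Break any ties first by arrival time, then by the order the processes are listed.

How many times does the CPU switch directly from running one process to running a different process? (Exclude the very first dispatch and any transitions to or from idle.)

Gantt: | idle 0-4 | E 4-10 | D 10-11 | F 11-12 | E 12-13 | D 13-14 | F 14-15 | B 15-16 | C 16-17 | D 17-18 | A 18-19 | F 19-20 | B 20-21 | C 21-22 | D 22-23 | A 23-24 | F 24-25 | B 25-26 | C 26-27 | D 27-28 | A 28-29 | F 29-30 | B 30-31 | C 31-32 | D 32-33 | A 33-34 | F 34-35 | B 35-36 | C 36-37 | D 37-38 | A 38-39 | F 39-40 | B 40-41 | C 41-42 | D 42-43 | A 43-44 | F 44-45 | C 45-46 | D 46-47 | A 47-48 | F 48-49 | C 49-50 | D 50-51 | A 51-52 | F 52-53 | D 53-54 | A 54-55 | F 55-56 | D 56-57 | F 57-58 |
Completion: A=55  B=41  C=50  D=57  E=13  F=58
Turnaround (C−A): A=40  B=28  C=37  D=47  E=9  F=48

48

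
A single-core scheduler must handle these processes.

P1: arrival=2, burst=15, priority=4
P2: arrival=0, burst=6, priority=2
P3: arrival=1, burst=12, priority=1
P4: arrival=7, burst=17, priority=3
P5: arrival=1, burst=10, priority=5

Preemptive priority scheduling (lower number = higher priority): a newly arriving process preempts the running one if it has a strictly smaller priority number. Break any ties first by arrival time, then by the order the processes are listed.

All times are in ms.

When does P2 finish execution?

Timeline: | P2 0-1 | P3 1-13 | P2 13-18 | P4 18-35 | P1 35-50 | P5 50-60 |
Completion: P1=50  P2=18  P3=13  P4=35  P5=60
Turnaround (C−A): P1=48  P2=18  P3=12  P4=28  P5=59

18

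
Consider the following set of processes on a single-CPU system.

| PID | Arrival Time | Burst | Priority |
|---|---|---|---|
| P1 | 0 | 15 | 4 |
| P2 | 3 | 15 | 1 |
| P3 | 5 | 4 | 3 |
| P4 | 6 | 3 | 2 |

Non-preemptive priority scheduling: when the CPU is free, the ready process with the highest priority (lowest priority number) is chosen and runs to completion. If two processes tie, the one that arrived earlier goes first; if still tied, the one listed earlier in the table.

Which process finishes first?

Timeline: | P1 0-15 | P2 15-30 | P4 30-33 | P3 33-37 |
Completion: P1=15  P2=30  P3=37  P4=33
Finish order: P1 → P2 → P4 → P3

P1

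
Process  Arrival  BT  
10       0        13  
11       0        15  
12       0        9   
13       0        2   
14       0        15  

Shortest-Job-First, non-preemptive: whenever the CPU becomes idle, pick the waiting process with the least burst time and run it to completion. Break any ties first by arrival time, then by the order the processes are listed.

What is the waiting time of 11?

24

Gantt: | 13 0-2 | 12 2-11 | 10 11-24 | 11 24-39 | 14 39-54 |
Completion: 10=24  11=39  12=11  13=2  14=54
Turnaround (C−A): 10=24  11=39  12=11  13=2  14=54
Waiting(11) = turnaround − burst = 39 − 15 = 24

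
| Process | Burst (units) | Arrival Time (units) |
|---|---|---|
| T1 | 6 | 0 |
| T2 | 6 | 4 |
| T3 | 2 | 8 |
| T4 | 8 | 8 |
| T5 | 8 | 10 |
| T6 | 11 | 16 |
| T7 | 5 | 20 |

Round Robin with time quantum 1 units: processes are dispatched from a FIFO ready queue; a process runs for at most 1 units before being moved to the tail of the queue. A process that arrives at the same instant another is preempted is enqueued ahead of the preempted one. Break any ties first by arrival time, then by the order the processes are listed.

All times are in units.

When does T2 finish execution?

20

Schedule: | T1 0-4 | T2 4-5 | T1 5-6 | T2 6-7 | T1 7-8 | T2 8-9 | T3 9-10 | T4 10-11 | T2 11-12 | T5 12-13 | T3 13-14 | T4 14-15 | T2 15-16 | T5 16-17 | T4 17-18 | T6 18-19 | T2 19-20 | T5 20-21 | T4 21-22 | T6 22-23 | T7 23-24 | T5 24-25 | T4 25-26 | T6 26-27 | T7 27-28 | T5 28-29 | T4 29-30 | T6 30-31 | T7 31-32 | T5 32-33 | T4 33-34 | T6 34-35 | T7 35-36 | T5 36-37 | T4 37-38 | T6 38-39 | T7 39-40 | T5 40-41 | T6 41-46 |
Completion: T1=8  T2=20  T3=14  T4=38  T5=41  T6=46  T7=40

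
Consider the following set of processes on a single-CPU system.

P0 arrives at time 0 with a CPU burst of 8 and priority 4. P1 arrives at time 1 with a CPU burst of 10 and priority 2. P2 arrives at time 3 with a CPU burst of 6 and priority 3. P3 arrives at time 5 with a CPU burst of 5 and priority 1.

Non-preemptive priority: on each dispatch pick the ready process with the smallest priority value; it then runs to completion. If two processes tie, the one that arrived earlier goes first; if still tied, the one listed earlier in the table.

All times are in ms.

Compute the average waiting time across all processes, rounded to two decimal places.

Gantt: | P0 0-8 | P3 8-13 | P1 13-23 | P2 23-29 |
Completion: P0=8  P1=23  P2=29  P3=13
Turnaround (C−A): P0=8  P1=22  P2=26  P3=8
Waiting times: P0=0, P1=12, P2=20, P3=3
Average waiting = (0+12+20+3) / 4 = 35/4 = 8.75

8.75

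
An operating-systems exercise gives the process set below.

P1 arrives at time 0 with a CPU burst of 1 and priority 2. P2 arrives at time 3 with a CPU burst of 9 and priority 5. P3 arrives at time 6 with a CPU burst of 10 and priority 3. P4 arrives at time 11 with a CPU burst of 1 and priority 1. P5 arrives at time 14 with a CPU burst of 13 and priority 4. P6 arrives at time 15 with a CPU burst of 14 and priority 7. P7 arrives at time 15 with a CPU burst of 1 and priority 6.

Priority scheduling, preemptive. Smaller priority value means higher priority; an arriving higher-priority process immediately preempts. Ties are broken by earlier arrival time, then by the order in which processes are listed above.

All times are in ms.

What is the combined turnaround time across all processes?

Timeline: | P1 0-1 | idle 1-3 | P2 3-6 | P3 6-11 | P4 11-12 | P3 12-17 | P5 17-30 | P2 30-36 | P7 36-37 | P6 37-51 |
Completion: P1=1  P2=36  P3=17  P4=12  P5=30  P6=51  P7=37
Turnaround (C−A): P1=1  P2=33  P3=11  P4=1  P5=16  P6=36  P7=22
Turnaround = completion − arrival: P1=1, P2=33, P3=11, P4=1, P5=16, P6=36, P7=22
Total turnaround = 1 + 33 + 11 + 1 + 16 + 36 + 22 = 120

120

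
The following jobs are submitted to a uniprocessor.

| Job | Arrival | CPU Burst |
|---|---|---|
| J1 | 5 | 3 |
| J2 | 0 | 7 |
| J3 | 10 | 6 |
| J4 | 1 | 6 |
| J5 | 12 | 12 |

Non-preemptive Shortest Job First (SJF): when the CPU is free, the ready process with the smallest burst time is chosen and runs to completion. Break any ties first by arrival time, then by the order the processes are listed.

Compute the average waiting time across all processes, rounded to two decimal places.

Schedule: | J2 0-7 | J1 7-10 | J4 10-16 | J3 16-22 | J5 22-34 |
Completion: J1=10  J2=7  J3=22  J4=16  J5=34
Turnaround (C−A): J1=5  J2=7  J3=12  J4=15  J5=22
Waiting times: J1=2, J2=0, J3=6, J4=9, J5=10
Average waiting = (2+0+6+9+10) / 5 = 27/5 = 5.40

5.40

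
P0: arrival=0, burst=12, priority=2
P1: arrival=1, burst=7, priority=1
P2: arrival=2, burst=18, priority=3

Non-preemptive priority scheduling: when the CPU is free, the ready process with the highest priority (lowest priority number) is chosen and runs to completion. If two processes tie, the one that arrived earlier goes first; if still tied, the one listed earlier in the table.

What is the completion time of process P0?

12

Gantt: | P0 0-12 | P1 12-19 | P2 19-37 |
Completion: P0=12  P1=19  P2=37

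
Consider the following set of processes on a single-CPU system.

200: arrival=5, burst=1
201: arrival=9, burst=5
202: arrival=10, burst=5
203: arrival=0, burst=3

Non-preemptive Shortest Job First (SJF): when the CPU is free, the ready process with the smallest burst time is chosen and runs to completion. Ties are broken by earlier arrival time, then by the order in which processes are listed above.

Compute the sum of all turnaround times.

18

Schedule: | 203 0-3 | idle 3-5 | 200 5-6 | idle 6-9 | 201 9-14 | 202 14-19 |
Completion: 200=6  201=14  202=19  203=3
Turnaround (C−A): 200=1  201=5  202=9  203=3
Turnaround = completion − arrival: 200=1, 201=5, 202=9, 203=3
Total turnaround = 1 + 5 + 9 + 3 = 18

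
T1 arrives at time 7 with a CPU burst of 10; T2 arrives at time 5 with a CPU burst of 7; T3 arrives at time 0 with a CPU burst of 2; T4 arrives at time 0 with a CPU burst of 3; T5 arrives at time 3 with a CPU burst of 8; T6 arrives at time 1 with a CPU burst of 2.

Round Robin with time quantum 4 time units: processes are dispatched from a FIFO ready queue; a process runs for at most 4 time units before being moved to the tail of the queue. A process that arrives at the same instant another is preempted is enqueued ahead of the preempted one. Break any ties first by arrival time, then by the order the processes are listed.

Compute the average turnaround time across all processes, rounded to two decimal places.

13.17

Timeline: | T3 0-2 | T4 2-5 | T6 5-7 | T5 7-11 | T2 11-15 | T1 15-19 | T5 19-23 | T2 23-26 | T1 26-32 |
Completion: T1=32  T2=26  T3=2  T4=5  T5=23  T6=7
Turnaround times: T1=25, T2=21, T3=2, T4=5, T5=20, T6=6
Average turnaround = (25+21+2+5+20+6) / 6 = 79/6 = 13.17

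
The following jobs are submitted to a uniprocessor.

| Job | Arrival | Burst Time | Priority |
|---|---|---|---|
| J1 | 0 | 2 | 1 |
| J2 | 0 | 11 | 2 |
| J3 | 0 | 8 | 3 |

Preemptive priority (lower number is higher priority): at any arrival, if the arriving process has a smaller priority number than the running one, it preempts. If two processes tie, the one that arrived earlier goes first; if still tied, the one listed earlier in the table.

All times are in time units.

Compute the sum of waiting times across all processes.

Schedule: | J1 0-2 | J2 2-13 | J3 13-21 |
Completion: J1=2  J2=13  J3=21
Turnaround (C−A): J1=2  J2=13  J3=21
Waiting = turnaround − burst: J1=0, J2=2, J3=13
Total waiting = 0 + 2 + 13 = 15

15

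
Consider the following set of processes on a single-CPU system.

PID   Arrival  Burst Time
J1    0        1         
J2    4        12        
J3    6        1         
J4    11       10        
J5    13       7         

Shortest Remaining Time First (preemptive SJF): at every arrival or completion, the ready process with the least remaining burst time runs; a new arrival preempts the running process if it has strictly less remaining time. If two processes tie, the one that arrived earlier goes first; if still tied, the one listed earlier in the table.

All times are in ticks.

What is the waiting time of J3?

Timeline: | J1 0-1 | idle 1-4 | J2 4-6 | J3 6-7 | J2 7-17 | J5 17-24 | J4 24-34 |
Completion: J1=1  J2=17  J3=7  J4=34  J5=24
Waiting(J3) = turnaround − burst = 1 − 1 = 0

0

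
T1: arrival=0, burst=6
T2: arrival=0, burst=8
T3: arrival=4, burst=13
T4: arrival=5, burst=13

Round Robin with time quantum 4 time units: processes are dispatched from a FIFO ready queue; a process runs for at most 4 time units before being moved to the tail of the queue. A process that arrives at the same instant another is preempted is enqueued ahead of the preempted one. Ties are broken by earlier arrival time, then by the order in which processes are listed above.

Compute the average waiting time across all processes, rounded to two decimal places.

16.50

Timeline: | T1 0-4 | T2 4-8 | T3 8-12 | T1 12-14 | T4 14-18 | T2 18-22 | T3 22-26 | T4 26-30 | T3 30-34 | T4 34-38 | T3 38-39 | T4 39-40 |
Completion: T1=14  T2=22  T3=39  T4=40
Waiting times: T1=8, T2=14, T3=22, T4=22
Average waiting = (8+14+22+22) / 4 = 66/4 = 16.50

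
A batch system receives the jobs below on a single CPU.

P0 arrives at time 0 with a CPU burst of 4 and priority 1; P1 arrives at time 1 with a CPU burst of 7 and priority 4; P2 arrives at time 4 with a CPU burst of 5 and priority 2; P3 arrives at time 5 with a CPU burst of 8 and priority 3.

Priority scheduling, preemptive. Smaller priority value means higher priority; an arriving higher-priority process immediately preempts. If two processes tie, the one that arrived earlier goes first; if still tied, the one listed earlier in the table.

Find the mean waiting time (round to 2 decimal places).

5.00

Timeline: | P0 0-4 | P2 4-9 | P3 9-17 | P1 17-24 |
Completion: P0=4  P1=24  P2=9  P3=17
Turnaround (C−A): P0=4  P1=23  P2=5  P3=12
Waiting times: P0=0, P1=16, P2=0, P3=4
Average waiting = (0+16+0+4) / 4 = 20/4 = 5.00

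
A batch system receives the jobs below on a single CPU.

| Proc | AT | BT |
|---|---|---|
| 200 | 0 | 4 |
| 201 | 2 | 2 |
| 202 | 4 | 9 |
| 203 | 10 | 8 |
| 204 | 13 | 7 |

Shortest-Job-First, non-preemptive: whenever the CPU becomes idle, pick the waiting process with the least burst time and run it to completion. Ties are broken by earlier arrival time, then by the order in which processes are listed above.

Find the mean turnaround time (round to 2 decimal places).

Gantt: | 200 0-4 | 201 4-6 | 202 6-15 | 204 15-22 | 203 22-30 |
Completion: 200=4  201=6  202=15  203=30  204=22
Turnaround (C−A): 200=4  201=4  202=11  203=20  204=9
Turnaround times: 200=4, 201=4, 202=11, 203=20, 204=9
Average turnaround = (4+4+11+20+9) / 5 = 48/5 = 9.60

9.60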